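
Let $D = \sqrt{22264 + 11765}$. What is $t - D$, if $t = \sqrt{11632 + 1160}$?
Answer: $- 3 \sqrt{3781} + 2 \sqrt{3198} \approx -71.368$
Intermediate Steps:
$D = 3 \sqrt{3781}$ ($D = \sqrt{34029} = 3 \sqrt{3781} \approx 184.47$)
$t = 2 \sqrt{3198}$ ($t = \sqrt{12792} = 2 \sqrt{3198} \approx 113.1$)
$t - D = 2 \sqrt{3198} - 3 \sqrt{3781} = - 3 \sqrt{3781} + 2 \sqrt{3198}$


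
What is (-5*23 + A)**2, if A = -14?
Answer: 16641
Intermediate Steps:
(-5*23 + A)**2 = (-5*23 - 14)**2 = (-115 - 14)**2 = (-129)**2 = 16641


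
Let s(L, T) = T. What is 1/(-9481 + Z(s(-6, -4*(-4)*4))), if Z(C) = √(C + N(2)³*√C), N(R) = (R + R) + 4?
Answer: -9481/89885201 - 8*√65/89885201 ≈ -0.00010620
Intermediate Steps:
N(R) = 4 + 2*R (N(R) = 2*R + 4 = 4 + 2*R)
Z(C) = √(C + 512*√C) (Z(C) = √(C + (4 + 2*2)³*√C) = √(C + (4 + 4)³*√C) = √(C + 8³*√C) = √(C + 512*√C))
1/(-9481 + Z(s(-6, -4*(-4)*4))) = 1/(-9481 + √(-4*(-4)*4 + 512*√(-4*(-4)*4))) = 1/(-9481 + √(16*4 + 512*√(16*4))) = 1/(-9481 + √(64 + 512*√64)) = 1/(-9481 + √(64 + 512*8)) = 1/(-9481 + √(64 + 4096)) = 1/(-9481 + √4160) = 1/(-9481 + 8*√65)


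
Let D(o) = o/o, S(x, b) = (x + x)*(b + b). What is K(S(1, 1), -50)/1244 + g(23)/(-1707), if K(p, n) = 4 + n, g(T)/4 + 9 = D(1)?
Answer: -19357/1061754 ≈ -0.018231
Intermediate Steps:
S(x, b) = 4*b*x (S(x, b) = (2*x)*(2*b) = 4*b*x)
D(o) = 1
g(T) = -32 (g(T) = -36 + 4*1 = -36 + 4 = -32)
K(S(1, 1), -50)/1244 + g(23)/(-1707) = (4 - 50)/1244 - 32/(-1707) = -46*1/1244 - 32*(-1/1707) = -23/622 + 32/1707 = -19357/1061754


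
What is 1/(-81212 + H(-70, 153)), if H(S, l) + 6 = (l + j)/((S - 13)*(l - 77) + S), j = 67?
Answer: -3189/259004312 ≈ -1.2313e-5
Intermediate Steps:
H(S, l) = -6 + (67 + l)/(S + (-77 + l)*(-13 + S)) (H(S, l) = -6 + (l + 67)/((S - 13)*(l - 77) + S) = -6 + (67 + l)/((-13 + S)*(-77 + l) + S) = -6 + (67 + l)/((-77 + l)*(-13 + S) + S) = -6 + (67 + l)/(S + (-77 + l)*(-13 + S)))
1/(-81212 + H(-70, 153)) = 1/(-81212 + (-5939 + 79*153 + 456*(-70) - 6*(-70)*153)/(1001 - 76*(-70) - 13*153 - 70*153)) = 1/(-81212 + (-5939 + 12087 - 31920 + 64260)/(1001 + 5320 - 1989 - 10710)) = 1/(-81212 + 38488/(-6378)) = 1/(-81212 - 1/6378*38488) = 1/(-81212 - 19244/3189) = 1/(-259004312/3189) = -3189/259004312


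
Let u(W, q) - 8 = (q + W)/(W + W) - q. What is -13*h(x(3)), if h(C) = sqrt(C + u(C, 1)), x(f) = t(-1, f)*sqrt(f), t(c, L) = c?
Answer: -13*sqrt(270 - 42*sqrt(3))/6 ≈ -30.430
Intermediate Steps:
u(W, q) = 8 - q + (W + q)/(2*W) (u(W, q) = 8 + ((q + W)/(W + W) - q) = 8 + ((W + q)/((2*W)) - q) = 8 + ((W + q)*(1/(2*W)) - q) = 8 + ((W + q)/(2*W) - q) = 8 + (-q + (W + q)/(2*W)) = 8 - q + (W + q)/(2*W))
x(f) = -sqrt(f)
h(C) = sqrt(15/2 + C + 1/(2*C)) (h(C) = sqrt(C + (17/2 - 1*1 + (1/2)*1/C)) = sqrt(C + (17/2 - 1 + 1/(2*C))) = sqrt(C + (15/2 + 1/(2*C))) = sqrt(15/2 + C + 1/(2*C)))
-13*h(x(3)) = -13*sqrt(30 + 2/((-sqrt(3))) + 4*(-sqrt(3)))/2 = -13*sqrt(30 + 2*(-sqrt(3)/3) - 4*sqrt(3))/2 = -13*sqrt(30 - 2*sqrt(3)/3 - 4*sqrt(3))/2 = -13*sqrt(30 - 14*sqrt(3)/3)/2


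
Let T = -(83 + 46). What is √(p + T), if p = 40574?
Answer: √40445 ≈ 201.11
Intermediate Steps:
T = -129 (T = -1*129 = -129)
√(p + T) = √(40574 - 129) = √40445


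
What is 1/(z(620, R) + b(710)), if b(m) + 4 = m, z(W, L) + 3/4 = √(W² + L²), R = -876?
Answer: -11284/10470375 + 64*√71986/10470375 ≈ 0.00056229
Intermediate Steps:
z(W, L) = -¾ + √(L² + W²) (z(W, L) = -¾ + √(W² + L²) = -¾ + √(L² + W²))
b(m) = -4 + m
1/(z(620, R) + b(710)) = 1/((-¾ + √((-876)² + 620²)) + (-4 + 710)) = 1/((-¾ + √(767376 + 384400)) + 706) = 1/((-¾ + √1151776) + 706) = 1/((-¾ + 4*√71986) + 706) = 1/(2821/4 + 4*√71986)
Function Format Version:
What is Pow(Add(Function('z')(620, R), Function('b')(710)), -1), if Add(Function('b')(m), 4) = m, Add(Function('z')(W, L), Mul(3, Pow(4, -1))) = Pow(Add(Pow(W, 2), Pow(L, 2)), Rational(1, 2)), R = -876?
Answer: Add(Rational(-11284, 10470375), Mul(Rational(64, 10470375), Pow(71986, Rational(1, 2)))) ≈ 0.00056229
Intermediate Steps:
Function('z')(W, L) = Add(Rational(-3, 4), Pow(Add(Pow(L, 2), Pow(W, 2)), Rational(1, 2))) (Function('z')(W, L) = Add(Rational(-3, 4), Pow(Add(Pow(W, 2), Pow(L, 2)), Rational(1, 2))) = Add(Rational(-3, 4), Pow(Add(Pow(L, 2), Pow(W, 2)), Rational(1, 2))))
Function('b')(m) = Add(-4, m)
Pow(Add(Function('z')(620, R), Function('b')(710)), -1) = Pow(Add(Add(Rational(-3, 4), Pow(Add(Pow(-876, 2), Pow(620, 2)), Rational(1, 2))), Add(-4, 710)), -1) = Pow(Add(Add(Rational(-3, 4), Pow(Add(767376, 384400), Rational(1, 2))), 706), -1) = Pow(Add(Add(Rational(-3, 4), Pow(1151776, Rational(1, 2))), 706), -1) = Pow(Add(Add(Rational(-3, 4), Mul(4, Pow(71986, Rational(1, 2)))), 706), -1) = Pow(Add(Rational(2821, 4), Mul(4, Pow(71986, Rational(1, 2)))), -1)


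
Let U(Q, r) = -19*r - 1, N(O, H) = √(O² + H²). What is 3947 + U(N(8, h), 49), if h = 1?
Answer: 3015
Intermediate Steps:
N(O, H) = √(H² + O²)
U(Q, r) = -1 - 19*r
3947 + U(N(8, h), 49) = 3947 + (-1 - 19*49) = 3947 + (-1 - 931) = 3947 - 932 = 3015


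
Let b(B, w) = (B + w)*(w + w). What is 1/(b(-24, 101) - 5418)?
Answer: 1/10136 ≈ 9.8658e-5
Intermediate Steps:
b(B, w) = 2*w*(B + w) (b(B, w) = (B + w)*(2*w) = 2*w*(B + w))
1/(b(-24, 101) - 5418) = 1/(2*101*(-24 + 101) - 5418) = 1/(2*101*77 - 5418) = 1/(15554 - 5418) = 1/10136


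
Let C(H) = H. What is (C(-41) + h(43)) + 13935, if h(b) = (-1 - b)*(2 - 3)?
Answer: 13938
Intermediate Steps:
h(b) = 1 + b (h(b) = (-1 - b)*(-1) = 1 + b)
(C(-41) + h(43)) + 13935 = (-41 + (1 + 43)) + 13935 = (-41 + 44) + 13935 = 3 + 13935 = 13938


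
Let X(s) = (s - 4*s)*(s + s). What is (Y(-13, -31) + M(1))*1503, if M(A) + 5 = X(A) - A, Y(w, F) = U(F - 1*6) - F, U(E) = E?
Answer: -27054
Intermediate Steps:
Y(w, F) = -6 (Y(w, F) = (F - 1*6) - F = (F - 6) - F = (-6 + F) - F = -6)
X(s) = -6*s² (X(s) = (-3*s)*(2*s) = -6*s²)
M(A) = -5 - A - 6*A² (M(A) = -5 + (-6*A² - A) = -5 + (-A - 6*A²) = -5 - A - 6*A²)
(Y(-13, -31) + M(1))*1503 = (-6 + (-5 - 1*1 - 6*1²))*1503 = (-6 + (-5 - 1 - 6*1))*1503 = (-6 + (-5 - 1 - 6))*1503 = (-6 - 12)*1503 = -18*1503 = -27054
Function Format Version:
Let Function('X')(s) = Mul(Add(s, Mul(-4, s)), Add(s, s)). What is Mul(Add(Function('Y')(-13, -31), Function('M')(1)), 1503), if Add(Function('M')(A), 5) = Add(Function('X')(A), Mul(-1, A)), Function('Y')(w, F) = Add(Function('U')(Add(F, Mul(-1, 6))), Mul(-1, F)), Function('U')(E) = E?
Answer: -27054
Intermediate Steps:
Function('Y')(w, F) = -6 (Function('Y')(w, F) = Add(Add(F, Mul(-1, 6)), Mul(-1, F)) = Add(Add(F, -6), Mul(-1, F)) = Add(Add(-6, F), Mul(-1, F)) = -6)
Function('X')(s) = Mul(-6, Pow(s, 2)) (Function('X')(s) = Mul(Mul(-3, s), Mul(2, s)) = Mul(-6, Pow(s, 2)))
Function('M')(A) = Add(-5, Mul(-1, A), Mul(-6, Pow(A, 2))) (Function('M')(A) = Add(-5, Add(Mul(-6, Pow(A, 2)), Mul(-1, A))) = Add(-5, Add(Mul(-1, A), Mul(-6, Pow(A, 2)))) = Add(-5, Mul(-1, A), Mul(-6, Pow(A, 2))))
Mul(Add(Function('Y')(-13, -31), Function('M')(1)), 1503) = Mul(Add(-6, Add(-5, Mul(-1, 1), Mul(-6, Pow(1, 2)))), 1503) = Mul(Add(-6, Add(-5, -1, Mul(-6, 1))), 1503) = Mul(Add(-6, Add(-5, -1, -6)), 1503) = Mul(Add(-6, -12), 1503) = Mul(-18, 1503) = -27054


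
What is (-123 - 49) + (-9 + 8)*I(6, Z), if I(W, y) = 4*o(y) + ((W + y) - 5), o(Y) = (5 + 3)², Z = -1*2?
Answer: -427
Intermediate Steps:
Z = -2
o(Y) = 64 (o(Y) = 8² = 64)
I(W, y) = 251 + W + y (I(W, y) = 4*64 + ((W + y) - 5) = 256 + (-5 + W + y) = 251 + W + y)
(-123 - 49) + (-9 + 8)*I(6, Z) = (-123 - 49) + (-9 + 8)*(251 + 6 - 2) = -172 - 1*255 = -172 - 255 = -427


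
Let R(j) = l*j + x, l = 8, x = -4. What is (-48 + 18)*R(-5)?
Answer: 1320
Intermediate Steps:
R(j) = -4 + 8*j (R(j) = 8*j - 4 = -4 + 8*j)
(-48 + 18)*R(-5) = (-48 + 18)*(-4 + 8*(-5)) = -30*(-4 - 40) = -30*(-44) = 1320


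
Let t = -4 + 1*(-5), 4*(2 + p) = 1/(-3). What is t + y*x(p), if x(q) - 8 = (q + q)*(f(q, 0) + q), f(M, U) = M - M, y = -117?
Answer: -15685/8 ≈ -1960.6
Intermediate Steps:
f(M, U) = 0
p = -25/12 (p = -2 + (1/4)/(-3) = -2 + (1/4)*(-1/3) = -2 - 1/12 = -25/12 ≈ -2.0833)
t = -9 (t = -4 - 5 = -9)
x(q) = 8 + 2*q**2 (x(q) = 8 + (q + q)*(0 + q) = 8 + (2*q)*q = 8 + 2*q**2)
t + y*x(p) = -9 - 117*(8 + 2*(-25/12)**2) = -9 - 117*(8 + 2*(625/144)) = -9 - 117*(8 + 625/72) = -9 - 117*1201/72 = -9 - 15613/8 = -15685/8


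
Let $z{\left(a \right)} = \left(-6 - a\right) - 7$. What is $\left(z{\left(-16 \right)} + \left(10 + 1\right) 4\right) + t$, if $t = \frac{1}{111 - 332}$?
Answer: $\frac{10386}{221} \approx 46.995$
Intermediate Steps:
$t = - \frac{1}{221}$ ($t = \frac{1}{-221} = - \frac{1}{221} \approx -0.0045249$)
$z{\left(a \right)} = -13 - a$
$\left(z{\left(-16 \right)} + \left(10 + 1\right) 4\right) + t = \left(\left(-13 - -16\right) + \left(10 + 1\right) 4\right) - \frac{1}{221} = \left(\left(-13 + 16\right) + 11 \cdot 4\right) - \frac{1}{221} = \left(3 + 44\right) - \frac{1}{221} = 47 - \frac{1}{221} = \frac{10386}{221}$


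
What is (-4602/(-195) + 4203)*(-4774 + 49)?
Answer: -19970685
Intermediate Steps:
(-4602/(-195) + 4203)*(-4774 + 49) = (-4602*(-1/195) + 4203)*(-4725) = (118/5 + 4203)*(-4725) = (21133/5)*(-4725) = -19970685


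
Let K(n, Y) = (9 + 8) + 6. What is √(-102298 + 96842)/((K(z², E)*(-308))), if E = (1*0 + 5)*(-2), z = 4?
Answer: -I*√341/1771 ≈ -0.010427*I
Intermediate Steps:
E = -10 (E = (0 + 5)*(-2) = 5*(-2) = -10)
K(n, Y) = 23 (K(n, Y) = 17 + 6 = 23)
√(-102298 + 96842)/((K(z², E)*(-308))) = √(-102298 + 96842)/((23*(-308))) = √(-5456)/(-7084) = (4*I*√341)*(-1/7084) = -I*√341/1771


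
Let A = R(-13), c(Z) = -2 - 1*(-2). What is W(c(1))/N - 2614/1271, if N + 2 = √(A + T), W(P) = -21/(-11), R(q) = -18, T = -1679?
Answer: -2331616/1132461 - I*√1697/891 ≈ -2.0589 - 0.046234*I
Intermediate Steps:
c(Z) = 0 (c(Z) = -2 + 2 = 0)
A = -18
W(P) = 21/11 (W(P) = -21*(-1/11) = 21/11)
N = -2 + I*√1697 (N = -2 + √(-18 - 1679) = -2 + √(-1697) = -2 + I*√1697 ≈ -2.0 + 41.195*I)
W(c(1))/N - 2614/1271 = 21/(11*(-2 + I*√1697)) - 2614/1271 = -2614/1271 + 21/(11*(-2 + I*√1697))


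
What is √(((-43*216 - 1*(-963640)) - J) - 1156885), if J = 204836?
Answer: I*√407369 ≈ 638.25*I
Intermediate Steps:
√(((-43*216 - 1*(-963640)) - J) - 1156885) = √(((-43*216 - 1*(-963640)) - 1*204836) - 1156885) = √(((-9288 + 963640) - 204836) - 1156885) = √((954352 - 204836) - 1156885) = √(749516 - 1156885) = √(-407369) = I*√407369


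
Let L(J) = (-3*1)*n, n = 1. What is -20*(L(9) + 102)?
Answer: -1980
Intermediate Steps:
L(J) = -3 (L(J) = -3*1*1 = -3*1 = -3)
-20*(L(9) + 102) = -20*(-3 + 102) = -20*99 = -1980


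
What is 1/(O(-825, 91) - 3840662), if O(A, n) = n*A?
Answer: -1/3915737 ≈ -2.5538e-7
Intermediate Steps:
O(A, n) = A*n
1/(O(-825, 91) - 3840662) = 1/(-825*91 - 3840662) = 1/(-75075 - 3840662) = 1/(-3915737) = -1/3915737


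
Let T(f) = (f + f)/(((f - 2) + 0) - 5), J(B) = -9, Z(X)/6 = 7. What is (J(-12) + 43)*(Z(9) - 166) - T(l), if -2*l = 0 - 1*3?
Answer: -46370/11 ≈ -4215.5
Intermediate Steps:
Z(X) = 42 (Z(X) = 6*7 = 42)
l = 3/2 (l = -(0 - 1*3)/2 = -(0 - 3)/2 = -½*(-3) = 3/2 ≈ 1.5000)
T(f) = 2*f/(-7 + f) (T(f) = (2*f)/(((-2 + f) + 0) - 5) = (2*f)/((-2 + f) - 5) = (2*f)/(-7 + f) = 2*f/(-7 + f))
(J(-12) + 43)*(Z(9) - 166) - T(l) = (-9 + 43)*(42 - 166) - 2*3/(2*(-7 + 3/2)) = 34*(-124) - 2*3/(2*(-11/2)) = -4216 - 2*3*(-2)/(2*11) = -4216 - 1*(-6/11) = -4216 + 6/11 = -46370/11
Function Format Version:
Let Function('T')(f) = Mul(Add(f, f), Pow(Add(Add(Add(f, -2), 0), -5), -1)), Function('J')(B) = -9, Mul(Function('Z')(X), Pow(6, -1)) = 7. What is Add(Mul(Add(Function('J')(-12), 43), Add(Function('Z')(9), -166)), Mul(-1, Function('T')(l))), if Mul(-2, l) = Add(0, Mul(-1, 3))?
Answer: Rational(-46370, 11) ≈ -4215.5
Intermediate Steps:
Function('Z')(X) = 42 (Function('Z')(X) = Mul(6, 7) = 42)
l = Rational(3, 2) (l = Mul(Rational(-1, 2), Add(0, Mul(-1, 3))) = Mul(Rational(-1, 2), Add(0, -3)) = Mul(Rational(-1, 2), -3) = Rational(3, 2) ≈ 1.5000)
Function('T')(f) = Mul(2, f, Pow(Add(-7, f), -1)) (Function('T')(f) = Mul(Mul(2, f), Pow(Add(Add(Add(-2, f), 0), -5), -1)) = Mul(Mul(2, f), Pow(Add(Add(-2, f), -5), -1)) = Mul(Mul(2, f), Pow(Add(-7, f), -1)) = Mul(2, f, Pow(Add(-7, f), -1)))
Add(Mul(Add(Function('J')(-12), 43), Add(Function('Z')(9), -166)), Mul(-1, Function('T')(l))) = Add(Mul(Add(-9, 43), Add(42, -166)), Mul(-1, Mul(2, Rational(3, 2), Pow(Add(-7, Rational(3, 2)), -1)))) = Add(Mul(34, -124), Mul(-1, Mul(2, Rational(3, 2), Pow(Rational(-11, 2), -1)))) = Add(-4216, Mul(-1, Mul(2, Rational(3, 2), Rational(-2, 11)))) = Add(-4216, Mul(-1, Rational(-6, 11))) = Add(-4216, Rational(6, 11)) = Rational(-46370, 11)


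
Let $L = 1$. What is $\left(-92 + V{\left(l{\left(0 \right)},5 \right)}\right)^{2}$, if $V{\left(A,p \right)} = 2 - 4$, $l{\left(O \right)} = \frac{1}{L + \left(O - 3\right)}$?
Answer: $8836$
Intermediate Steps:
$l{\left(O \right)} = \frac{1}{-2 + O}$ ($l{\left(O \right)} = \frac{1}{1 + \left(O - 3\right)} = \frac{1}{1 + \left(-3 + O\right)} = \frac{1}{-2 + O}$)
$V{\left(A,p \right)} = -2$
$\left(-92 + V{\left(l{\left(0 \right)},5 \right)}\right)^{2} = \left(-92 - 2\right)^{2} = \left(-94\right)^{2} = 8836$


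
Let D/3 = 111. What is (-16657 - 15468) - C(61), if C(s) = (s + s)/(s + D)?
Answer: -6328686/197 ≈ -32125.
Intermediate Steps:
D = 333 (D = 3*111 = 333)
C(s) = 2*s/(333 + s) (C(s) = (s + s)/(s + 333) = (2*s)/(333 + s) = 2*s/(333 + s))
(-16657 - 15468) - C(61) = (-16657 - 15468) - 2*61/(333 + 61) = -32125 - 2*61/394 = -32125 - 1*61/197 = -32125 - 61/197 = -6328686/197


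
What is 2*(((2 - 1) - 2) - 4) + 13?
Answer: 3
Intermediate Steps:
2*(((2 - 1) - 2) - 4) + 13 = 2*((1 - 2) - 4) + 13 = 2*(-1 - 4) + 13 = 2*(-5) + 13 = -10 + 13 = 3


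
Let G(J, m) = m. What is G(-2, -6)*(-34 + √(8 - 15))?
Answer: 204 - 6*I*√7 ≈ 204.0 - 15.875*I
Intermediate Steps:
G(-2, -6)*(-34 + √(8 - 15)) = -6*(-34 + √(8 - 15)) = -6*(-34 + √(-7)) = -6*(-34 + I*√7) = 204 - 6*I*√7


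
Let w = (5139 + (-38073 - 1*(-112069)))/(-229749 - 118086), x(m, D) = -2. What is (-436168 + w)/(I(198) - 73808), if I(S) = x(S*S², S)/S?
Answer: 1001316197739/169441860677 ≈ 5.9095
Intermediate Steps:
I(S) = -2/S
w = -15827/69567 (w = (5139 + (-38073 + 112069))/(-347835) = (5139 + 73996)*(-1/347835) = 79135*(-1/347835) = -15827/69567 ≈ -0.22751)
(-436168 + w)/(I(198) - 73808) = (-436168 - 15827/69567)/(-2/198 - 73808) = -30342915083/(69567*(-2*1/198 - 73808)) = -30342915083/(69567*(-1/99 - 73808)) = -30342915083/(69567*(-7306993/99)) = -30342915083/69567*(-99/7306993) = 1001316197739/169441860677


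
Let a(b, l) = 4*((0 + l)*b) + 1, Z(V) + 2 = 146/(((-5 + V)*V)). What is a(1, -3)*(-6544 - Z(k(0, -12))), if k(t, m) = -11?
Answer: 575769/8 ≈ 71971.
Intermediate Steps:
Z(V) = -2 + 146/(V*(-5 + V)) (Z(V) = -2 + 146/(((-5 + V)*V)) = -2 + 146/((V*(-5 + V))) = -2 + 146*(1/(V*(-5 + V))) = -2 + 146/(V*(-5 + V)))
a(b, l) = 1 + 4*b*l (a(b, l) = 4*(l*b) + 1 = 4*(b*l) + 1 = 4*b*l + 1 = 1 + 4*b*l)
a(1, -3)*(-6544 - Z(k(0, -12))) = (1 + 4*1*(-3))*(-6544 - 2*(73 - 1*(-11)² + 5*(-11))/((-11)*(-5 - 11))) = (1 - 12)*(-6544 - 2*(-1)*(73 - 1*121 - 55)/(11*(-16))) = -11*(-6544 - 2*(-1)*(-1)*(73 - 121 - 55)/(11*16)) = -11*(-6544 - 2*(-1)*(-1)*(-103)/(11*16)) = -11*(-6544 - 1*(-103/88)) = -11*(-6544 + 103/88) = -11*(-575769/88) = 575769/8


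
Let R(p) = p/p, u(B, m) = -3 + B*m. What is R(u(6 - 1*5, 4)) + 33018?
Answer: 33019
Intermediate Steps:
R(p) = 1
R(u(6 - 1*5, 4)) + 33018 = 1 + 33018 = 33019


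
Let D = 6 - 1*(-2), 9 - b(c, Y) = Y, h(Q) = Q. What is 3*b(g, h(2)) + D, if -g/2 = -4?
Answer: 29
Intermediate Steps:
g = 8 (g = -2*(-4) = 8)
b(c, Y) = 9 - Y
D = 8 (D = 6 + 2 = 8)
3*b(g, h(2)) + D = 3*(9 - 1*2) + 8 = 3*(9 - 2) + 8 = 3*7 + 8 = 21 + 8 = 29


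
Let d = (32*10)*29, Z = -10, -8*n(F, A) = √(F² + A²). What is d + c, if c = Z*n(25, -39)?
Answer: 9280 + 5*√2146/4 ≈ 9337.9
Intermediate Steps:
n(F, A) = -√(A² + F²)/8 (n(F, A) = -√(F² + A²)/8 = -√(A² + F²)/8)
c = 5*√2146/4 (c = -(-5)*√((-39)² + 25²)/4 = -(-5)*√(1521 + 625)/4 = -(-5)*√2146/4 = 5*√2146/4 ≈ 57.906)
d = 9280 (d = 320*29 = 9280)
d + c = 9280 + 5*√2146/4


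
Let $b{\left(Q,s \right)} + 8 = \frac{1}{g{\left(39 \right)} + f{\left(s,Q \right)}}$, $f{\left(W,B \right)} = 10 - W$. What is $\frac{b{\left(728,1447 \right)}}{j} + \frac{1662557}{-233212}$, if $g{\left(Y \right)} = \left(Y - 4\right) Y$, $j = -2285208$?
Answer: $- \frac{68387160382577}{9592882705728} \approx -7.1289$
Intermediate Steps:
$g{\left(Y \right)} = Y \left(-4 + Y\right)$ ($g{\left(Y \right)} = \left(-4 + Y\right) Y = Y \left(-4 + Y\right)$)
$b{\left(Q,s \right)} = -8 + \frac{1}{1375 - s}$ ($b{\left(Q,s \right)} = -8 + \frac{1}{39 \left(-4 + 39\right) - \left(-10 + s\right)} = -8 + \frac{1}{39 \cdot 35 - \left(-10 + s\right)} = -8 + \frac{1}{1365 - \left(-10 + s\right)} = -8 + \frac{1}{1375 - s}$)
$\frac{b{\left(728,1447 \right)}}{j} + \frac{1662557}{-233212} = \frac{\frac{1}{1375 - 1447} \left(-10999 + 8 \cdot 1447\right)}{-2285208} + \frac{1662557}{-233212} = \frac{-10999 + 11576}{1375 - 1447} \left(- \frac{1}{2285208}\right) + 1662557 \left(- \frac{1}{233212}\right) = \frac{1}{-72} \cdot 577 \left(- \frac{1}{2285208}\right) - \frac{1662557}{233212} = \left(- \frac{1}{72}\right) 577 \left(- \frac{1}{2285208}\right) - \frac{1662557}{233212} = \left(- \frac{577}{72}\right) \left(- \frac{1}{2285208}\right) - \frac{1662557}{233212} = \frac{577}{164534976} - \frac{1662557}{233212} = - \frac{68387160382577}{9592882705728}$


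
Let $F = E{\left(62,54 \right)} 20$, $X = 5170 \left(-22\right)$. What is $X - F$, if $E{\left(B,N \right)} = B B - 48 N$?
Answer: $-138780$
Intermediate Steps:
$E{\left(B,N \right)} = B^{2} - 48 N$
$X = -113740$
$F = 25040$ ($F = \left(62^{2} - 2592\right) 20 = \left(3844 - 2592\right) 20 = 1252 \cdot 20 = 25040$)
$X - F = -113740 - 25040 = -138780$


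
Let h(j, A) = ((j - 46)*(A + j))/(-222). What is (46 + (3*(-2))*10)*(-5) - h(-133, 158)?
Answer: 11065/222 ≈ 49.842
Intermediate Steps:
h(j, A) = -(-46 + j)*(A + j)/222 (h(j, A) = ((-46 + j)*(A + j))*(-1/222) = -(-46 + j)*(A + j)/222)
(46 + (3*(-2))*10)*(-5) - h(-133, 158) = (46 + (3*(-2))*10)*(-5) - (-1/222*(-133)² + (23/111)*158 + (23/111)*(-133) - 1/222*158*(-133)) = (46 - 6*10)*(-5) - (-1/222*17689 + 3634/111 - 3059/111 + 10507/111) = (46 - 60)*(-5) - (-17689/222 + 3634/111 - 3059/111 + 10507/111) = -14*(-5) - 1*4475/222 = 70 - 4475/222 = 11065/222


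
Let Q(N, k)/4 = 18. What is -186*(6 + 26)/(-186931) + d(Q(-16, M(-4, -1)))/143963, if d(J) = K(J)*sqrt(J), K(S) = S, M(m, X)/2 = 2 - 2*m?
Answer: 5952/186931 + 432*sqrt(2)/143963 ≈ 0.036084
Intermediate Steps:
M(m, X) = 4 - 4*m (M(m, X) = 2*(2 - 2*m) = 4 - 4*m)
Q(N, k) = 72 (Q(N, k) = 4*18 = 72)
d(J) = J**(3/2) (d(J) = J*sqrt(J) = J**(3/2))
-186*(6 + 26)/(-186931) + d(Q(-16, M(-4, -1)))/143963 = -186*(6 + 26)/(-186931) + 72**(3/2)/143963 = -186*32*(-1/186931) + (432*sqrt(2))*(1/143963) = -5952*(-1/186931) + 432*sqrt(2)/143963 = 5952/186931 + 432*sqrt(2)/143963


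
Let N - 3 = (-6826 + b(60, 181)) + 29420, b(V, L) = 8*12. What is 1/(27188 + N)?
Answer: 1/49881 ≈ 2.0048e-5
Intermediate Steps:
b(V, L) = 96
N = 22693 (N = 3 + ((-6826 + 96) + 29420) = 3 + (-6730 + 29420) = 3 + 22690 = 22693)
1/(27188 + N) = 1/(27188 + 22693) = 1/49881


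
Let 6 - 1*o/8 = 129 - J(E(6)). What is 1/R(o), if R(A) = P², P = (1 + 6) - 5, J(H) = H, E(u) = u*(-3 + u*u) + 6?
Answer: ¼ ≈ 0.25000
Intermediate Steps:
E(u) = 6 + u*(-3 + u²) (E(u) = u*(-3 + u²) + 6 = 6 + u*(-3 + u²))
P = 2 (P = 7 - 5 = 2)
o = 648 (o = 48 - 8*(129 - (6 + 6³ - 3*6)) = 48 - 8*(129 - (6 + 216 - 18)) = 48 - 8*(129 - 1*204) = 48 - 8*(129 - 204) = 48 - 8*(-75) = 48 + 600 = 648)
R(A) = 4 (R(A) = 2² = 4)
1/R(o) = 1/4 = ¼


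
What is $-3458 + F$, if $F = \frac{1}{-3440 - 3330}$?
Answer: $- \frac{23410661}{6770} \approx -3458.0$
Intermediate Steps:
$F = - \frac{1}{6770}$ ($F = \frac{1}{-6770} = - \frac{1}{6770} \approx -0.00014771$)
$-3458 + F = -3458 - \frac{1}{6770} = - \frac{23410661}{6770}$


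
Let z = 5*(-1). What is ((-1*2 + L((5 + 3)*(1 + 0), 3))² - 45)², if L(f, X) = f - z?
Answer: 5776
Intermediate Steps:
z = -5
L(f, X) = 5 + f (L(f, X) = f - 1*(-5) = f + 5 = 5 + f)
((-1*2 + L((5 + 3)*(1 + 0), 3))² - 45)² = ((-1*2 + (5 + (5 + 3)*(1 + 0)))² - 45)² = ((-2 + (5 + 8*1))² - 45)² = ((-2 + (5 + 8))² - 45)² = ((-2 + 13)² - 45)² = (11² - 45)² = (121 - 45)² = 76² = 5776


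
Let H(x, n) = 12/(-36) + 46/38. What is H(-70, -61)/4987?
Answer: 50/284259 ≈ 0.00017590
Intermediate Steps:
H(x, n) = 50/57 (H(x, n) = 12*(-1/36) + 46*(1/38) = -⅓ + 23/19 = 50/57)
H(-70, -61)/4987 = (50/57)/4987 = (50/57)*(1/4987) = 50/284259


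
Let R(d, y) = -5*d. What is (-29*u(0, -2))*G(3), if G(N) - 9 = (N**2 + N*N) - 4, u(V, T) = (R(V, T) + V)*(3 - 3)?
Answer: 0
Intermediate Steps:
u(V, T) = 0 (u(V, T) = (-5*V + V)*(3 - 3) = -4*V*0 = 0)
G(N) = 5 + 2*N**2 (G(N) = 9 + ((N**2 + N*N) - 4) = 9 + ((N**2 + N**2) - 4) = 9 + (2*N**2 - 4) = 9 + (-4 + 2*N**2) = 5 + 2*N**2)
(-29*u(0, -2))*G(3) = (-29*0)*(5 + 2*3**2) = 0*(5 + 2*9) = 0*(5 + 18) = 0*23 = 0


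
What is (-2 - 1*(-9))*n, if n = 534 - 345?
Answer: 1323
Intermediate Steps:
n = 189
(-2 - 1*(-9))*n = (-2 - 1*(-9))*189 = (-2 + 9)*189 = 7*189 = 1323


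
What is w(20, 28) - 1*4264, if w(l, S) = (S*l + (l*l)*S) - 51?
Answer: 7445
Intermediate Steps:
w(l, S) = -51 + S*l + S*l² (w(l, S) = (S*l + l²*S) - 51 = (S*l + S*l²) - 51 = -51 + S*l + S*l²)
w(20, 28) - 1*4264 = (-51 + 28*20 + 28*20²) - 1*4264 = (-51 + 560 + 28*400) - 4264 = (-51 + 560 + 11200) - 4264 = 11709 - 4264 = 7445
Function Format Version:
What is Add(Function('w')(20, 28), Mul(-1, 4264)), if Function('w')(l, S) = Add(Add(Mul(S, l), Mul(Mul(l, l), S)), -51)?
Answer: 7445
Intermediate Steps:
Function('w')(l, S) = Add(-51, Mul(S, l), Mul(S, Pow(l, 2))) (Function('w')(l, S) = Add(Add(Mul(S, l), Mul(Pow(l, 2), S)), -51) = Add(Add(Mul(S, l), Mul(S, Pow(l, 2))), -51) = Add(-51, Mul(S, l), Mul(S, Pow(l, 2))))
Add(Function('w')(20, 28), Mul(-1, 4264)) = Add(Add(-51, Mul(28, 20), Mul(28, Pow(20, 2))), Mul(-1, 4264)) = Add(Add(-51, 560, Mul(28, 400)), -4264) = Add(Add(-51, 560, 11200), -4264) = Add(11709, -4264) = 7445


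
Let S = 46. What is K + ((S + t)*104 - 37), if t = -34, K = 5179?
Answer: 6390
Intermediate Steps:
K + ((S + t)*104 - 37) = 5179 + ((46 - 34)*104 - 37) = 5179 + (12*104 - 37) = 5179 + (1248 - 37) = 5179 + 1211 = 6390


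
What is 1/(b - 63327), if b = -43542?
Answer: -1/106869 ≈ -9.3572e-6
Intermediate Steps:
1/(b - 63327) = 1/(-43542 - 63327) = 1/(-106869) = -1/106869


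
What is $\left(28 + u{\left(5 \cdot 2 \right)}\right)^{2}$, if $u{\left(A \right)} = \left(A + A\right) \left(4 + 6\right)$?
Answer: $51984$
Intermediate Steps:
$u{\left(A \right)} = 20 A$ ($u{\left(A \right)} = 2 A 10 = 20 A$)
$\left(28 + u{\left(5 \cdot 2 \right)}\right)^{2} = \left(28 + 20 \cdot 5 \cdot 2\right)^{2} = \left(28 + 20 \cdot 10\right)^{2} = \left(28 + 200\right)^{2} = 228^{2} = 51984$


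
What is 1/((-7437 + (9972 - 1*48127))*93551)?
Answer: -1/4265177192 ≈ -2.3446e-10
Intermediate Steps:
1/((-7437 + (9972 - 1*48127))*93551) = (1/93551)/(-7437 + (9972 - 48127)) = (1/93551)/(-7437 - 38155) = (1/93551)/(-45592) = -1/45592*1/93551 = -1/4265177192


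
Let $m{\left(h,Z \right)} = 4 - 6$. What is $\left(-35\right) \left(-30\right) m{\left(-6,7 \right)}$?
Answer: $-2100$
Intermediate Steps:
$m{\left(h,Z \right)} = -2$ ($m{\left(h,Z \right)} = 4 - 6 = -2$)
$\left(-35\right) \left(-30\right) m{\left(-6,7 \right)} = \left(-35\right) \left(-30\right) \left(-2\right) = 1050 \left(-2\right) = -2100$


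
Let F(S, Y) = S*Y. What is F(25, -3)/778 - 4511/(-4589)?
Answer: 243491/274634 ≈ 0.88660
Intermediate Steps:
F(25, -3)/778 - 4511/(-4589) = (25*(-3))/778 - 4511/(-4589) = -75*1/778 - 4511*(-1/4589) = -75/778 + 347/353 = 243491/274634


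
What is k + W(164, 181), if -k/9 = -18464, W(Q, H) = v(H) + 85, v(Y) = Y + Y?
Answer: 166623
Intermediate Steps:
v(Y) = 2*Y
W(Q, H) = 85 + 2*H (W(Q, H) = 2*H + 85 = 85 + 2*H)
k = 166176 (k = -9*(-18464) = 166176)
k + W(164, 181) = 166176 + (85 + 2*181) = 166176 + (85 + 362) = 166176 + 447 = 166623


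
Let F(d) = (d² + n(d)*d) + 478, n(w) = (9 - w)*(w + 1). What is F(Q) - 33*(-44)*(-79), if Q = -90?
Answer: 686860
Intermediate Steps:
n(w) = (1 + w)*(9 - w) (n(w) = (9 - w)*(1 + w) = (1 + w)*(9 - w))
F(d) = 478 + d² + d*(9 - d² + 8*d) (F(d) = (d² + (9 - d² + 8*d)*d) + 478 = (d² + d*(9 - d² + 8*d)) + 478 = 478 + d² + d*(9 - d² + 8*d))
F(Q) - 33*(-44)*(-79) = (478 - 1*(-90)³ + 9*(-90) + 9*(-90)²) - 33*(-44)*(-79) = (478 - 1*(-729000) - 810 + 9*8100) - (-1452)*(-79) = (478 + 729000 - 810 + 72900) - 1*114708 = 801568 - 114708 = 686860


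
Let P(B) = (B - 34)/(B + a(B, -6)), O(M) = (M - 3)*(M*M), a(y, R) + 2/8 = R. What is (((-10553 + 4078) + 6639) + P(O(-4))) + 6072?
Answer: 2950212/473 ≈ 6237.2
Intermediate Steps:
a(y, R) = -¼ + R
O(M) = M²*(-3 + M) (O(M) = (-3 + M)*M² = M²*(-3 + M))
P(B) = (-34 + B)/(-25/4 + B) (P(B) = (B - 34)/(B + (-¼ - 6)) = (-34 + B)/(B - 25/4) = (-34 + B)/(-25/4 + B))
(((-10553 + 4078) + 6639) + P(O(-4))) + 6072 = (((-10553 + 4078) + 6639) + 4*(-34 + (-4)²*(-3 - 4))/(-25 + 4*((-4)²*(-3 - 4)))) + 6072 = ((-6475 + 6639) + 4*(-34 + 16*(-7))/(-25 + 4*(16*(-7)))) + 6072 = (164 + 4*(-34 - 112)/(-25 + 4*(-112))) + 6072 = (164 + 4*(-146)/(-25 - 448)) + 6072 = (164 + 4*(-146)/(-473)) + 6072 = (164 + 4*(-1/473)*(-146)) + 6072 = (164 + 584/473) + 6072 = 78156/473 + 6072 = 2950212/473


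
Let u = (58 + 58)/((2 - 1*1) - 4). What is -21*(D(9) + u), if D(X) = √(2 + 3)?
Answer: 812 - 21*√5 ≈ 765.04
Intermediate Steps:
D(X) = √5
u = -116/3 (u = 116/((2 - 1) - 4) = 116/(1 - 4) = 116/(-3) = 116*(-⅓) = -116/3 ≈ -38.667)
-21*(D(9) + u) = -21*(√5 - 116/3) = -21*(-116/3 + √5) = 812 - 21*√5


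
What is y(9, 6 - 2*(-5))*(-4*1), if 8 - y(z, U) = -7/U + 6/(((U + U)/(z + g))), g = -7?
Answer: -129/4 ≈ -32.250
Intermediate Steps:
y(z, U) = 8 + 7/U - 3*(-7 + z)/U (y(z, U) = 8 - (-7/U + 6/(((U + U)/(z - 7)))) = 8 - (-7/U + 6/(((2*U)/(-7 + z)))) = 8 - (-7/U + 6/((2*U/(-7 + z)))) = 8 - (-7/U + 6*((-7 + z)/(2*U))) = 8 - (-7/U + 3*(-7 + z)/U) = 8 + (7/U - 3*(-7 + z)/U) = 8 + 7/U - 3*(-7 + z)/U)
y(9, 6 - 2*(-5))*(-4*1) = ((28 - 3*9 + 8*(6 - 2*(-5)))/(6 - 2*(-5)))*(-4*1) = ((28 - 27 + 8*(6 + 10))/(6 + 10))*(-4) = ((28 - 27 + 8*16)/16)*(-4) = ((28 - 27 + 128)/16)*(-4) = ((1/16)*129)*(-4) = (129/16)*(-4) = -129/4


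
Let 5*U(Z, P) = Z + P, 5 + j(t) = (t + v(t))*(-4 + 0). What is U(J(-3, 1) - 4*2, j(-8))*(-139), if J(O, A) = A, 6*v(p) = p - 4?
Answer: -3892/5 ≈ -778.40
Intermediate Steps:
v(p) = -2/3 + p/6 (v(p) = (p - 4)/6 = (-4 + p)/6 = -2/3 + p/6)
j(t) = -7/3 - 14*t/3 (j(t) = -5 + (t + (-2/3 + t/6))*(-4 + 0) = -5 + (-2/3 + 7*t/6)*(-4) = -5 + (8/3 - 14*t/3) = -7/3 - 14*t/3)
U(Z, P) = P/5 + Z/5 (U(Z, P) = (Z + P)/5 = (P + Z)/5 = P/5 + Z/5)
U(J(-3, 1) - 4*2, j(-8))*(-139) = ((-7/3 - 14/3*(-8))/5 + (1 - 4*2)/5)*(-139) = ((-7/3 + 112/3)/5 + (1 - 8)/5)*(-139) = ((1/5)*35 + (1/5)*(-7))*(-139) = (7 - 7/5)*(-139) = (28/5)*(-139) = -3892/5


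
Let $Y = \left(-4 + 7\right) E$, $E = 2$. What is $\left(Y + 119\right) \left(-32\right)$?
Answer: $-4000$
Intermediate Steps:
$Y = 6$ ($Y = \left(-4 + 7\right) 2 = 3 \cdot 2 = 6$)
$\left(Y + 119\right) \left(-32\right) = \left(6 + 119\right) \left(-32\right) = 125 \left(-32\right) = -4000$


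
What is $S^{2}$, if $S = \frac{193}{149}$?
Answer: $\frac{37249}{22201} \approx 1.6778$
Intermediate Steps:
$S = \frac{193}{149}$ ($S = 193 \cdot \frac{1}{149} = \frac{193}{149} \approx 1.2953$)
$S^{2} = \left(\frac{193}{149}\right)^{2} = \frac{37249}{22201}$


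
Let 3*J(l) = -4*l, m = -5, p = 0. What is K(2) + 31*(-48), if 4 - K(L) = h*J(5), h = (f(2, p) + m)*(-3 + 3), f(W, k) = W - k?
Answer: -1484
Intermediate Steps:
J(l) = -4*l/3 (J(l) = (-4*l)/3 = -4*l/3)
h = 0 (h = ((2 - 1*0) - 5)*(-3 + 3) = ((2 + 0) - 5)*0 = (2 - 5)*0 = -3*0 = 0)
K(L) = 4 (K(L) = 4 - 0*(-4/3*5) = 4 - 0*(-20)/3 = 4 - 1*0 = 4 + 0 = 4)
K(2) + 31*(-48) = 4 + 31*(-48) = 4 - 1488 = -1484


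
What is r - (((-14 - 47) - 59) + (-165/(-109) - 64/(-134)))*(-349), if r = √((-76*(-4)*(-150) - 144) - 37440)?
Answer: -300774133/7303 + 4*I*√5199 ≈ -41185.0 + 288.42*I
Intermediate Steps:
r = 4*I*√5199 (r = √((304*(-150) - 144) - 37440) = √((-45600 - 144) - 37440) = √(-45744 - 37440) = √(-83184) = 4*I*√5199 ≈ 288.42*I)
r - (((-14 - 47) - 59) + (-165/(-109) - 64/(-134)))*(-349) = 4*I*√5199 - (((-14 - 47) - 59) + (-165/(-109) - 64/(-134)))*(-349) = 4*I*√5199 - ((-61 - 59) + (-165*(-1/109) - 64*(-1/134)))*(-349) = 4*I*√5199 - (-120 + (165/109 + 32/67))*(-349) = 4*I*√5199 - (-120 + 14543/7303)*(-349) = 4*I*√5199 - (-861817)*(-349)/7303 = 4*I*√5199 - 1*300774133/7303 = 4*I*√5199 - 300774133/7303 = -300774133/7303 + 4*I*√5199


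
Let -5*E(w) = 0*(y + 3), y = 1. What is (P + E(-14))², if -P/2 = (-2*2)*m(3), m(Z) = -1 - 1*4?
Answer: 1600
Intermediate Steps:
m(Z) = -5 (m(Z) = -1 - 4 = -5)
E(w) = 0 (E(w) = -0*(1 + 3) = -0*4 = -⅕*0 = 0)
P = -40 (P = -2*(-2*2)*(-5) = -(-8)*(-5) = -2*20 = -40)
(P + E(-14))² = (-40 + 0)² = (-40)² = 1600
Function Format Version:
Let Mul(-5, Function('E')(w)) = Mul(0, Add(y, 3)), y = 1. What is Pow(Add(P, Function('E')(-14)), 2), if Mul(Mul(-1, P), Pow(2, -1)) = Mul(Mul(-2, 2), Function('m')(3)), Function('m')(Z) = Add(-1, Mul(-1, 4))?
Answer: 1600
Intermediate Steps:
Function('m')(Z) = -5 (Function('m')(Z) = Add(-1, -4) = -5)
Function('E')(w) = 0 (Function('E')(w) = Mul(Rational(-1, 5), Mul(0, Add(1, 3))) = Mul(Rational(-1, 5), Mul(0, 4)) = Mul(Rational(-1, 5), 0) = 0)
P = -40 (P = Mul(-2, Mul(Mul(-2, 2), -5)) = Mul(-2, Mul(-4, -5)) = Mul(-2, 20) = -40)
Pow(Add(P, Function('E')(-14)), 2) = Pow(Add(-40, 0), 2) = Pow(-40, 2) = 1600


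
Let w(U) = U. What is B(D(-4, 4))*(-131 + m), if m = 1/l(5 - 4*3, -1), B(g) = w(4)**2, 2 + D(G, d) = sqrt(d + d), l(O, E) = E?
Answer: -2112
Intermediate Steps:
D(G, d) = -2 + sqrt(2)*sqrt(d) (D(G, d) = -2 + sqrt(d + d) = -2 + sqrt(2*d) = -2 + sqrt(2)*sqrt(d))
B(g) = 16 (B(g) = 4**2 = 16)
m = -1 (m = 1/(-1) = -1)
B(D(-4, 4))*(-131 + m) = 16*(-131 - 1) = 16*(-132) = -2112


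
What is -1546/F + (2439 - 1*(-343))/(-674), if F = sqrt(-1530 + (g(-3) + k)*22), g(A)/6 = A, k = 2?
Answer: -1391/337 + 773*I*sqrt(1882)/941 ≈ -4.1276 + 35.637*I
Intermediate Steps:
g(A) = 6*A
F = I*sqrt(1882) (F = sqrt(-1530 + (6*(-3) + 2)*22) = sqrt(-1530 + (-18 + 2)*22) = sqrt(-1530 - 16*22) = sqrt(-1530 - 352) = sqrt(-1882) = I*sqrt(1882) ≈ 43.382*I)
-1546/F + (2439 - 1*(-343))/(-674) = -1546*(-I*sqrt(1882)/1882) + (2439 - 1*(-343))/(-674) = -(-773)*I*sqrt(1882)/941 + (2439 + 343)*(-1/674) = 773*I*sqrt(1882)/941 + 2782*(-1/674) = 773*I*sqrt(1882)/941 - 1391/337 = -1391/337 + 773*I*sqrt(1882)/941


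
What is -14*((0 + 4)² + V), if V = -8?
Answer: -112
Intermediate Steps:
-14*((0 + 4)² + V) = -14*((0 + 4)² - 8) = -14*(4² - 8) = -14*(16 - 8) = -14*8 = -112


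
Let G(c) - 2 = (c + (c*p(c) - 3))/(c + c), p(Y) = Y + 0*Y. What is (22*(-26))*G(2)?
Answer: -1573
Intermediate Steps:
p(Y) = Y (p(Y) = Y + 0 = Y)
G(c) = 2 + (-3 + c + c²)/(2*c) (G(c) = 2 + (c + (c*c - 3))/(c + c) = 2 + (c + (c² - 3))/((2*c)) = 2 + (c + (-3 + c²))*(1/(2*c)) = 2 + (-3 + c + c²)*(1/(2*c)) = 2 + (-3 + c + c²)/(2*c))
(22*(-26))*G(2) = (22*(-26))*((½)*(-3 + 2*(5 + 2))/2) = -286*(-3 + 2*7)/2 = -286*(-3 + 14)/2 = -286*11/2 = -572*11/4 = -1573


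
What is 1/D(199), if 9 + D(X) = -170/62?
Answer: -31/364 ≈ -0.085165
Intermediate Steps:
D(X) = -364/31 (D(X) = -9 - 170/62 = -9 - 170*1/62 = -9 - 85/31 = -364/31)
1/D(199) = 1/(-364/31) = -31/364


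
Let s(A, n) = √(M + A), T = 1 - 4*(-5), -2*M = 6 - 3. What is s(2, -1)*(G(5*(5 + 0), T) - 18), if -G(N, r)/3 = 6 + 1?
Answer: -39*√2/2 ≈ -27.577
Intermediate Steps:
M = -3/2 (M = -(6 - 3)/2 = -½*3 = -3/2 ≈ -1.5000)
T = 21 (T = 1 + 20 = 21)
G(N, r) = -21 (G(N, r) = -3*(6 + 1) = -3*7 = -21)
s(A, n) = √(-3/2 + A)
s(2, -1)*(G(5*(5 + 0), T) - 18) = (√(-6 + 4*2)/2)*(-21 - 18) = (√(-6 + 8)/2)*(-39) = (√2/2)*(-39) = -39*√2/2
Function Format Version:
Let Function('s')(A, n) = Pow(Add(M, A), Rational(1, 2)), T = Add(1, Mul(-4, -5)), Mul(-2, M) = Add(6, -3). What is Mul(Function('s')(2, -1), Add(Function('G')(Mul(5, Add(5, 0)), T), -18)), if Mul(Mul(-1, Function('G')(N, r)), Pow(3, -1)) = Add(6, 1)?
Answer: Mul(Rational(-39, 2), Pow(2, Rational(1, 2))) ≈ -27.577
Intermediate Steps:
M = Rational(-3, 2) (M = Mul(Rational(-1, 2), Add(6, -3)) = Mul(Rational(-1, 2), 3) = Rational(-3, 2) ≈ -1.5000)
T = 21 (T = Add(1, 20) = 21)
Function('G')(N, r) = -21 (Function('G')(N, r) = Mul(-3, Add(6, 1)) = Mul(-3, 7) = -21)
Function('s')(A, n) = Pow(Add(Rational(-3, 2), A), Rational(1, 2))
Mul(Function('s')(2, -1), Add(Function('G')(Mul(5, Add(5, 0)), T), -18)) = Mul(Mul(Rational(1, 2), Pow(Add(-6, Mul(4, 2)), Rational(1, 2))), Add(-21, -18)) = Mul(Mul(Rational(1, 2), Pow(Add(-6, 8), Rational(1, 2))), -39) = Mul(Mul(Rational(1, 2), Pow(2, Rational(1, 2))), -39) = Mul(Rational(-39, 2), Pow(2, Rational(1, 2)))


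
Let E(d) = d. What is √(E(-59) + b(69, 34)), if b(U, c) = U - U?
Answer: I*√59 ≈ 7.6811*I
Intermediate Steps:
b(U, c) = 0
√(E(-59) + b(69, 34)) = √(-59 + 0) = √(-59) = I*√59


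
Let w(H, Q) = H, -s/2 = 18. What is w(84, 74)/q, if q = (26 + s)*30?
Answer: -7/25 ≈ -0.28000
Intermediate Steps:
s = -36 (s = -2*18 = -36)
q = -300 (q = (26 - 36)*30 = -10*30 = -300)
w(84, 74)/q = 84/(-300) = 84*(-1/300) = -7/25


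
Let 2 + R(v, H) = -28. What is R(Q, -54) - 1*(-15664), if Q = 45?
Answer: 15634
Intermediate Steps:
R(v, H) = -30 (R(v, H) = -2 - 28 = -30)
R(Q, -54) - 1*(-15664) = -30 - 1*(-15664) = -30 + 15664 = 15634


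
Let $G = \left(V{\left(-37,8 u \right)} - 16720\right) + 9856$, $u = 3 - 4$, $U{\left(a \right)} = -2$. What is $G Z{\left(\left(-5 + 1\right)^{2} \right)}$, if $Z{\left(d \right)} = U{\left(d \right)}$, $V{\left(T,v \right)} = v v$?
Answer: $13600$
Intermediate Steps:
$u = -1$
$V{\left(T,v \right)} = v^{2}$
$Z{\left(d \right)} = -2$
$G = -6800$ ($G = \left(\left(8 \left(-1\right)\right)^{2} - 16720\right) + 9856 = \left(\left(-8\right)^{2} - 16720\right) + 9856 = \left(64 - 16720\right) + 9856 = -16656 + 9856 = -6800$)
$G Z{\left(\left(-5 + 1\right)^{2} \right)} = \left(-6800\right) \left(-2\right) = 13600$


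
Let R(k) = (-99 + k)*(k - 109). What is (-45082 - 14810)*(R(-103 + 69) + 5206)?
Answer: -1450883700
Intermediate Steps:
R(k) = (-109 + k)*(-99 + k) (R(k) = (-99 + k)*(-109 + k) = (-109 + k)*(-99 + k))
(-45082 - 14810)*(R(-103 + 69) + 5206) = (-45082 - 14810)*((10791 + (-103 + 69)² - 208*(-103 + 69)) + 5206) = -59892*((10791 + (-34)² - 208*(-34)) + 5206) = -59892*((10791 + 1156 + 7072) + 5206) = -59892*(19019 + 5206) = -59892*24225 = -1450883700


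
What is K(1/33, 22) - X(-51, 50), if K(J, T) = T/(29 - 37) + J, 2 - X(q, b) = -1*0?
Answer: -623/132 ≈ -4.7197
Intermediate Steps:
X(q, b) = 2 (X(q, b) = 2 - (-1)*0 = 2 - 1*0 = 2 + 0 = 2)
K(J, T) = J - T/8 (K(J, T) = T/(-8) + J = -T/8 + J = J - T/8)
K(1/33, 22) - X(-51, 50) = (1/33 - ⅛*22) - 1*2 = (1/33 - 11/4) - 2 = -359/132 - 2 = -623/132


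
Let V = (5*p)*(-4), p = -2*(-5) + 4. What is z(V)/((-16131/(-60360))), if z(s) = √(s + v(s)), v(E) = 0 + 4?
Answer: 40240*I*√69/5377 ≈ 62.164*I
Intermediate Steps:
v(E) = 4
p = 14 (p = 10 + 4 = 14)
V = -280 (V = (5*14)*(-4) = 70*(-4) = -280)
z(s) = √(4 + s) (z(s) = √(s + 4) = √(4 + s))
z(V)/((-16131/(-60360))) = √(4 - 280)/((-16131/(-60360))) = √(-276)/((-16131*(-1/60360))) = (2*I*√69)/(5377/20120) = (2*I*√69)*(20120/5377) = 40240*I*√69/5377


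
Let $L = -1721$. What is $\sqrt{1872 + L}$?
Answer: $\sqrt{151} \approx 12.288$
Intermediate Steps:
$\sqrt{1872 + L} = \sqrt{1872 - 1721} = \sqrt{151}$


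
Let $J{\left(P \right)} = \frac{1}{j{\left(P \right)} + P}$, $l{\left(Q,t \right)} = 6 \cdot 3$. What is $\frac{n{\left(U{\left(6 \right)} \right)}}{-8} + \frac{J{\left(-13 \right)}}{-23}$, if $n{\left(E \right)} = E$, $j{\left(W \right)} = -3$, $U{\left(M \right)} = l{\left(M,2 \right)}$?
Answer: $- \frac{827}{368} \approx -2.2473$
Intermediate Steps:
$l{\left(Q,t \right)} = 18$
$U{\left(M \right)} = 18$
$J{\left(P \right)} = \frac{1}{-3 + P}$
$\frac{n{\left(U{\left(6 \right)} \right)}}{-8} + \frac{J{\left(-13 \right)}}{-23} = \frac{18}{-8} + \frac{1}{\left(-3 - 13\right) \left(-23\right)} = 18 \left(- \frac{1}{8}\right) + \frac{1}{-16} \left(- \frac{1}{23}\right) = - \frac{9}{4} - - \frac{1}{368} = - \frac{9}{4} + \frac{1}{368} = - \frac{827}{368}$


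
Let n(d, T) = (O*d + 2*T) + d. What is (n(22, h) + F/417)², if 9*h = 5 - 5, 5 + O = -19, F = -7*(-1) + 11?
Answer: 4946027584/19321 ≈ 2.5599e+5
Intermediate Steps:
F = 18 (F = 7 + 11 = 18)
O = -24 (O = -5 - 19 = -24)
h = 0 (h = (5 - 5)/9 = (⅑)*0 = 0)
n(d, T) = -23*d + 2*T (n(d, T) = (-24*d + 2*T) + d = -23*d + 2*T)
(n(22, h) + F/417)² = ((-23*22 + 2*0) + 18/417)² = ((-506 + 0) + 18*(1/417))² = (-506 + 6/139)² = (-70328/139)² = 4946027584/19321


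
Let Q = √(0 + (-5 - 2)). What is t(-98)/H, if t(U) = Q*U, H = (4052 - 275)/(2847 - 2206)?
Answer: -62818*I*√7/3777 ≈ -44.003*I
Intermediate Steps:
Q = I*√7 (Q = √(0 - 7) = √(-7) = I*√7 ≈ 2.6458*I)
H = 3777/641 ≈ 5.8924
t(U) = I*U*√7 (t(U) = (I*√7)*U = I*U*√7)
t(-98)/H = (I*(-98)*√7)/(3777/641) = -98*I*√7*(641/3777) = -62818*I*√7/3777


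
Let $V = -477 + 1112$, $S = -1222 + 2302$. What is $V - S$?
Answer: $-445$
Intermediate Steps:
$S = 1080$
$V = 635$
$V - S = 635 - 1080 = -445$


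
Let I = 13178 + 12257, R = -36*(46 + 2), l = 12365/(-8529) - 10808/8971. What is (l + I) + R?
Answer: 1813706206066/76513659 ≈ 23704.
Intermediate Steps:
l = -203107847/76513659 (l = 12365*(-1/8529) - 10808*1/8971 = -12365/8529 - 10808/8971 = -203107847/76513659 ≈ -2.6545)
R = -1728 (R = -36*48 = -1728)
I = 25435
(l + I) + R = (-203107847/76513659 + 25435) - 1728 = 1945921808818/76513659 - 1728 = 1813706206066/76513659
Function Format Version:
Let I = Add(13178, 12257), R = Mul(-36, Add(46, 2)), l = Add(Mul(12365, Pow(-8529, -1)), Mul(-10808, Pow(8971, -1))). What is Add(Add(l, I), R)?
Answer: Rational(1813706206066, 76513659) ≈ 23704.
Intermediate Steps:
l = Rational(-203107847, 76513659) (l = Add(Mul(12365, Rational(-1, 8529)), Mul(-10808, Rational(1, 8971))) = Add(Rational(-12365, 8529), Rational(-10808, 8971)) = Rational(-203107847, 76513659) ≈ -2.6545)
R = -1728 (R = Mul(-36, 48) = -1728)
I = 25435
Add(Add(l, I), R) = Add(Add(Rational(-203107847, 76513659), 25435), -1728) = Add(Rational(1945921808818, 76513659), -1728) = Rational(1813706206066, 76513659)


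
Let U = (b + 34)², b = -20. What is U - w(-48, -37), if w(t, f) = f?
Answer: 233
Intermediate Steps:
U = 196 (U = (-20 + 34)² = 14² = 196)
U - w(-48, -37) = 196 - 1*(-37) = 196 + 37 = 233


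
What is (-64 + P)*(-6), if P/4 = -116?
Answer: 3168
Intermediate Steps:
P = -464 (P = 4*(-116) = -464)
(-64 + P)*(-6) = (-64 - 464)*(-6) = -528*(-6) = 3168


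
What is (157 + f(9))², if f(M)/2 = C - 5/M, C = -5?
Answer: 1723969/81 ≈ 21284.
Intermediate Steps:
f(M) = -10 - 10/M (f(M) = 2*(-5 - 5/M) = -10 - 10/M)
(157 + f(9))² = (157 + (-10 - 10/9))² = (157 - 100/9)² = (1313/9)² = 1723969/81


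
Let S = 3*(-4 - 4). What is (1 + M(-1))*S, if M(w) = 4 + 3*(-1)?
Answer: -48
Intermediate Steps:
M(w) = 1 (M(w) = 4 - 3 = 1)
S = -24 (S = 3*(-8) = -24)
(1 + M(-1))*S = (1 + 1)*(-24) = 2*(-24) = -48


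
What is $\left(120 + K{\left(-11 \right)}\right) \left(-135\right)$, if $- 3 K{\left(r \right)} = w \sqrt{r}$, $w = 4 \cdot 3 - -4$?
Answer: $-16200 + 720 i \sqrt{11} \approx -16200.0 + 2388.0 i$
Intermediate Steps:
$w = 16$ ($w = 12 + \left(-1 + 5\right) = 12 + 4 = 16$)
$K{\left(r \right)} = - \frac{16 \sqrt{r}}{3}$
$\left(120 + K{\left(-11 \right)}\right) \left(-135\right) = \left(120 - \frac{16 \sqrt{-11}}{3}\right) \left(-135\right) = \left(120 - \frac{16 i \sqrt{11}}{3}\right) \left(-135\right) = -16200 + 720 i \sqrt{11}$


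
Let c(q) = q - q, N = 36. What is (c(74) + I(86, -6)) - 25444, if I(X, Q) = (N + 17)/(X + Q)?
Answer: -2035467/80 ≈ -25443.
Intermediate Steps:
I(X, Q) = 53/(Q + X) (I(X, Q) = (36 + 17)/(X + Q) = 53/(Q + X))
c(q) = 0
(c(74) + I(86, -6)) - 25444 = (0 + 53/(-6 + 86)) - 25444 = (0 + 53/80) - 25444 = 53/80 - 25444 = -2035467/80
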